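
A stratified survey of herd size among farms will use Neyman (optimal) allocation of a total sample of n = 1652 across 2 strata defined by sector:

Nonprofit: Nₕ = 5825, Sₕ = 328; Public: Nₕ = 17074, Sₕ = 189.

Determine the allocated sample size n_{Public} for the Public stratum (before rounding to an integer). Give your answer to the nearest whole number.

Neyman allocation: nₕ = n·NₕSₕ / Σⱼ NⱼSⱼ.
Σ NⱼSⱼ = 5825·328 + 17074·189 = 5.137586 × 10^6.
n_{Public} = 1652·17074·189 / (5.137586 × 10^6) = 1038.

1038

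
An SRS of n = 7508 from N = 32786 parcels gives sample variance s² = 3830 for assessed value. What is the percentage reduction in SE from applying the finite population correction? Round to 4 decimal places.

12.1934

f = n/N = 7508/32786 = 0.22900018.
SE_no-fpc = √(s²/n) = 0.71422863; SE_fpc = √((1−f)s²/n) = 0.62713984.
Ratio = √(1−f) = 0.87806595. Reduction = 100·(1 − 0.87806595) = 12.1934%.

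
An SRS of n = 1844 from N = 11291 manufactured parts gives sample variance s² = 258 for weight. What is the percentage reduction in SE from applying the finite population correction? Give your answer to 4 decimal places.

8.5296

f = n/N = 1844/11291 = 0.16331592.
SE_no-fpc = √(s²/n) = 0.37404977; SE_fpc = √((1−f)s²/n) = 0.34214496.
Ratio = √(1−f) = 0.91470437. Reduction = 100·(1 − 0.91470437) = 8.5296%.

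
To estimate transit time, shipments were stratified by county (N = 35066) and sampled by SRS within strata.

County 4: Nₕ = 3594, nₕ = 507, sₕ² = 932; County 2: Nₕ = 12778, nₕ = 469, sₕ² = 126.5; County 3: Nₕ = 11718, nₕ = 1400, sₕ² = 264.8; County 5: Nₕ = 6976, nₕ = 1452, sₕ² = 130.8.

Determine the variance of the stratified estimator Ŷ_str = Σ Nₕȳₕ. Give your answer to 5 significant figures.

Var(Ŷ_str) = Σₕ Nₕ²(1 − fₕ)sₕ²/nₕ.
County 4: 3594²·(1 − 507/3594)·932/507 = 2.039495 × 10^7.
County 2: 12778²·(1 − 469/12778)·126.5/469 = 4.2423192 × 10^7.
County 3: 11718²·(1 − 1400/11718)·264.8/1400 = 2.2868568 × 10^7.
County 5: 6976²·(1 − 1452/6976)·130.8/1452 = 3.4713729 × 10^6.
Sum = 8.9158083 × 10^7.

8.9158 × 10^7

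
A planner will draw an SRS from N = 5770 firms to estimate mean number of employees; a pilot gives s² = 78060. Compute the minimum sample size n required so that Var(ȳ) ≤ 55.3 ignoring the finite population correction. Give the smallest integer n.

1412

Without fpc, n₀ = s²/D = 78060/55.3 = 1411.5732.
Rounding up, n = 1412.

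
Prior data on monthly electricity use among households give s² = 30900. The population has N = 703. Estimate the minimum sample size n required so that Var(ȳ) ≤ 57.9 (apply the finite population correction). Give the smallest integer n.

Without fpc, n₀ = s²/D = 30900/57.9 = 533.6788.
With fpc, (1 − n/N)·s²/n ≤ D requires n ≥ n₀/(1 + n₀/N) = 533.6788/(1 + 533.6788/703) = 303.3740.
Rounding up, n = 304.

304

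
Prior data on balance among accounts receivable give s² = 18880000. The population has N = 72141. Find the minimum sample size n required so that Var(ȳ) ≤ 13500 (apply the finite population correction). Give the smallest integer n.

Without fpc, n₀ = s²/D = 18880000/13500 = 1398.5185.
With fpc, (1 − n/N)·s²/n ≤ D requires n ≥ n₀/(1 + n₀/N) = 1398.5185/(1 + 1398.5185/72141) = 1371.9225.
Rounding up, n = 1372.

1372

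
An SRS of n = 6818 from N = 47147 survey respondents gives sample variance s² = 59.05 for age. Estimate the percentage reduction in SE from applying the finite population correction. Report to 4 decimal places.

7.5128

f = n/N = 6818/47147 = 0.14461153.
SE_no-fpc = √(s²/n) = 0.093063944; SE_fpc = √((1−f)s²/n) = 0.086072248.
Ratio = √(1−f) = 0.92487213. Reduction = 100·(1 − 0.92487213) = 7.5128%.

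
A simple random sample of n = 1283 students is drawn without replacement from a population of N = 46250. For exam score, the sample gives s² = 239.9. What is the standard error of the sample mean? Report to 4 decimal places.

Under SRS without replacement, Var(ȳ) = (1 − f)·s²/n with f = n/N = 1283/46250 = 0.02774054.
Var(ȳ) = (1 − 0.02774054)·239.9/1283 = 0.97225946·0.18698363 = 0.18179661.
SE(ȳ) = √(0.18179661) = 0.4264.

0.4264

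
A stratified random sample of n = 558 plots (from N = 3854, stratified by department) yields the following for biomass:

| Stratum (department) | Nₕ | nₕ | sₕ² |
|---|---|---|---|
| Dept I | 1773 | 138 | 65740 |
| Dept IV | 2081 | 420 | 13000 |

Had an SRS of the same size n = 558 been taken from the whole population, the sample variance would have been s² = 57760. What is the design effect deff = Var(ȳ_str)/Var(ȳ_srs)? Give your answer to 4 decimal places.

1.1316

Var(ȳ_str) = Σ Wₕ²(1−fₕ)sₕ²/nₕ with Wₕ = Nₕ/3854:
  Dept I: (1773/3854)²·(1−138/1773)·65740/138 = 92.972324
  Dept IV: (2081/3854)²·(1−420/2081)·13000/420 = 7.2029824
  → Var(ȳ_str) = 100.17531.
Var(ȳ_srs) = (1 − 558/3854)·57760/558 = 88.525518.
deff = 100.17531 / 88.525518 = 1.1316.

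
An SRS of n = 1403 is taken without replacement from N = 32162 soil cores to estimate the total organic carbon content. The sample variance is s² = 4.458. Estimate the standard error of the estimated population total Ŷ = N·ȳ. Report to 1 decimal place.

1773.0

Var(Ŷ) = N²·Var(ȳ) = N²·(1 − n/N)·s²/n.
f = 1403/32162 = 0.04362291; Var(ȳ) = 0.95637709·4.458/1403 = 0.0030388661.
Var(Ŷ) = 32162² · 0.0030388661 = 3.1433856 × 10^6.
SE(Ŷ) = √(3.1433856 × 10^6) = 1773.0.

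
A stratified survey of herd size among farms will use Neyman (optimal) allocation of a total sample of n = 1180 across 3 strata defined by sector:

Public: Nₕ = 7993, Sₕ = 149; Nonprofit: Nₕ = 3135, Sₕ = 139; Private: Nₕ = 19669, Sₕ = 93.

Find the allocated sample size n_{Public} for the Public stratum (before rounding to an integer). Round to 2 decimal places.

406.64

Neyman allocation: nₕ = n·NₕSₕ / Σⱼ NⱼSⱼ.
Σ NⱼSⱼ = 7993·149 + 3135·139 + 19669·93 = 3.455939 × 10^6.
n_{Public} = 1180·7993·149 / (3.455939 × 10^6) = 406.64.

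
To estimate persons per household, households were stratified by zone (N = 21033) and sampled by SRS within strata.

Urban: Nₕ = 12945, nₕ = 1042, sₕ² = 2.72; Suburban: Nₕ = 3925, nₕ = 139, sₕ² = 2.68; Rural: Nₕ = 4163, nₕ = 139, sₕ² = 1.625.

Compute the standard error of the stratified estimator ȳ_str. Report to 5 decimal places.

0.04472

Var(ȳ_str) = Σₕ Wₕ²(1 − fₕ)sₕ²/nₕ with Wₕ = Nₕ/N, N = 21033.
Urban: Wₕ = 0.61546142; term = 0.61546142²·(1 − 0.08049440)·2.72/1042 = 9.091954 × 10^-4.
Suburban: Wₕ = 0.18661152; term = 0.18661152²·(1 − 0.03541401)·2.68/139 = 6.476462 × 10^-4.
Rural: Wₕ = 0.19792707; term = 0.19792707²·(1 − 0.03338938)·1.625/139 = 4.4269081 × 10^-4.
Sum = 0.0019995324.
SE = √(0.0019995324) = 0.04472.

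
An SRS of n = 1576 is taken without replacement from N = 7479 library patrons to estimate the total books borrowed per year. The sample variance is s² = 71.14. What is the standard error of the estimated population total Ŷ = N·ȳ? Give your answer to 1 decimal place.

1411.7

Var(Ŷ) = N²·Var(ȳ) = N²·(1 − n/N)·s²/n.
f = 1576/7479 = 0.21072336; Var(ȳ) = 0.78927664·71.14/1576 = 0.035627627.
Var(Ŷ) = 7479² · 0.035627627 = 1.992847 × 10^6.
SE(Ŷ) = √(1.992847 × 10^6) = 1411.7.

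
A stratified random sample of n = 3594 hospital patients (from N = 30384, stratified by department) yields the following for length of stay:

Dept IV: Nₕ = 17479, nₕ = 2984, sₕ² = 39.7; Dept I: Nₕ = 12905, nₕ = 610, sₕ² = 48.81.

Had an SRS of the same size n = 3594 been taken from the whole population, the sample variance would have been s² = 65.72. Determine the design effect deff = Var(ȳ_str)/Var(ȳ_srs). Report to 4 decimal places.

Var(ȳ_str) = Σ Wₕ²(1−fₕ)sₕ²/nₕ with Wₕ = Nₕ/30384:
  Dept IV: (17479/30384)²·(1−2984/17479)·39.7/2984 = 0.0036512082
  Dept I: (12905/30384)²·(1−610/12905)·48.81/610 = 0.013752309
  → Var(ȳ_str) = 0.017403517.
Var(ȳ_srs) = (1 − 3594/30384)·65.72/3594 = 0.016123052.
deff = 0.017403517 / 0.016123052 = 1.0794.

1.0794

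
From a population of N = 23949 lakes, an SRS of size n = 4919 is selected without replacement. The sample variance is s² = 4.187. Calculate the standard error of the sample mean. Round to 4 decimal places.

0.0260

Under SRS without replacement, Var(ȳ) = (1 − f)·s²/n with f = n/N = 4919/23949 = 0.20539480.
Var(ȳ) = (1 − 0.20539480)·4.187/4919 = 0.79460520·8.5118927 × 10^-4 = 6.7635942 × 10^-4.
SE(ȳ) = √(6.7635942 × 10^-4) = 0.0260.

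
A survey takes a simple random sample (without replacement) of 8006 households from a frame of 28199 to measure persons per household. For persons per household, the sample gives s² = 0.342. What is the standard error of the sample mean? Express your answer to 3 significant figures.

Under SRS without replacement, Var(ȳ) = (1 − f)·s²/n with f = n/N = 8006/28199 = 0.28391078.
Var(ȳ) = (1 − 0.28391078)·0.342/8006 = 0.71608922·4.2717962 × 10^-5 = 3.0589872 × 10^-5.
SE(ȳ) = √(3.0589872 × 10^-5) = 0.00553.

0.00553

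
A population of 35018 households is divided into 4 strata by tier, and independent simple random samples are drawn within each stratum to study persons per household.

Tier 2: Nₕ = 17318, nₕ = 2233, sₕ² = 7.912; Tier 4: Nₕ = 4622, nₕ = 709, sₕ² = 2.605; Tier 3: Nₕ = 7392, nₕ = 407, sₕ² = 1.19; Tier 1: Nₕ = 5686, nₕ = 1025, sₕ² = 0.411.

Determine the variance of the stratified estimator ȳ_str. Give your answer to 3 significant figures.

9.41 × 10^-4

Var(ȳ_str) = Σₕ Wₕ²(1 − fₕ)sₕ²/nₕ with Wₕ = Nₕ/N, N = 35018.
Tier 2: Wₕ = 0.49454566; term = 0.49454566²·(1 − 0.12894099)·7.912/2233 = 7.5484525 × 10^-4.
Tier 4: Wₕ = 0.13198926; term = 0.13198926²·(1 − 0.15339680)·2.605/709 = 5.4189932 × 10^-5.
Tier 3: Wₕ = 0.21109144; term = 0.21109144²·(1 − 0.05505952)·1.19/407 = 1.2311139 × 10^-4.
Tier 1: Wₕ = 0.16237364; term = 0.16237364²·(1 − 0.18026732)·0.411/1025 = 8.6660509 × 10^-6.
Sum = 9.4081262 × 10^-4.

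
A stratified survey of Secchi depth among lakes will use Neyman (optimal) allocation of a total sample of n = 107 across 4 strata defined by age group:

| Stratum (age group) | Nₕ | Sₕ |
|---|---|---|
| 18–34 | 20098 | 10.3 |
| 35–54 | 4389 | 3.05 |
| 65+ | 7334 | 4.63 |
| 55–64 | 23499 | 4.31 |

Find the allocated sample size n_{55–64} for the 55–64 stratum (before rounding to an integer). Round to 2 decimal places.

Neyman allocation: nₕ = n·NₕSₕ / Σⱼ NⱼSⱼ.
Σ NⱼSⱼ = 20098·10.3 + 4389·3.05 + 7334·4.63 + 23499·4.31 = 355632.96.
n_{55–64} = 107·23499·4.31 / 355632.96 = 30.47.

30.47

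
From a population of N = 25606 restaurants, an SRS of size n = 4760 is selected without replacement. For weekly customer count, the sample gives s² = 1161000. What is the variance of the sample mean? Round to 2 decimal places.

198.57

Under SRS without replacement, Var(ȳ) = (1 − f)·s²/n with f = n/N = 4760/25606 = 0.18589393.
Var(ȳ) = (1 − 0.18589393)·1161000/4760 = 0.81410607·243.90756 = 198.56663.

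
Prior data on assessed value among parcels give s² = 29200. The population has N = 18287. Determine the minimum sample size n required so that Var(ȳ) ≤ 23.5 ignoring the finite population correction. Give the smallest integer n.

1243

Without fpc, n₀ = s²/D = 29200/23.5 = 1242.5532.
Rounding up, n = 1243.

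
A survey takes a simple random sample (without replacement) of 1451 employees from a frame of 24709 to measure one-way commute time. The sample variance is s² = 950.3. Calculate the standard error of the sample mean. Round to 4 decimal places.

Under SRS without replacement, Var(ȳ) = (1 − f)·s²/n with f = n/N = 1451/24709 = 0.05872354.
Var(ȳ) = (1 − 0.05872354)·950.3/1451 = 0.94127646·0.65492764 = 0.61646797.
SE(ȳ) = √(0.61646797) = 0.7852.

0.7852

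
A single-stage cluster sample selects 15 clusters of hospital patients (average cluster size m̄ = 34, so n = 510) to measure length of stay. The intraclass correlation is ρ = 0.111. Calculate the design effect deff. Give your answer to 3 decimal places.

4.663

deff = 1 + (34 − 1)·0.111 = 1 + 3.663 = 4.663.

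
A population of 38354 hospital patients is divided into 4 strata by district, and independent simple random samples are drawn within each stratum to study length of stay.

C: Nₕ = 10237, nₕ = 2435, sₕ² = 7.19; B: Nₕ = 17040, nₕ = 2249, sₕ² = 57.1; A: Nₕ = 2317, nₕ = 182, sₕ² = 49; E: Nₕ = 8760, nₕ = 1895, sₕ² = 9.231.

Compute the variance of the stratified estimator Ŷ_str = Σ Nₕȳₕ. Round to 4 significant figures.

Var(Ŷ_str) = Σₕ Nₕ²(1 − fₕ)sₕ²/nₕ.
C: 10237²·(1 − 2435/10237)·7.19/2435 = 235835.17.
B: 17040²·(1 − 2249/17040)·57.1/2249 = 6.3990246 × 10^6.
A: 2317²·(1 − 182/2317)·49/182 = 1.3318294 × 10^6.
E: 8760²·(1 − 1895/8760)·9.231/1895 = 292943.71.
Sum = 8.2596329 × 10^6.

8.260 × 10^6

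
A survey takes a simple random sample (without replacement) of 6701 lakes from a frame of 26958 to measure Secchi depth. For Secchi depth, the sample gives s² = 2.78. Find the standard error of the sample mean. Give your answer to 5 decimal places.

Under SRS without replacement, Var(ȳ) = (1 − f)·s²/n with f = n/N = 6701/26958 = 0.24857185.
Var(ȳ) = (1 − 0.24857185)·2.78/6701 = 0.75142815·4.1486345 × 10^-4 = 3.1174008 × 10^-4.
SE(ȳ) = √(3.1174008 × 10^-4) = 0.01766.

0.01766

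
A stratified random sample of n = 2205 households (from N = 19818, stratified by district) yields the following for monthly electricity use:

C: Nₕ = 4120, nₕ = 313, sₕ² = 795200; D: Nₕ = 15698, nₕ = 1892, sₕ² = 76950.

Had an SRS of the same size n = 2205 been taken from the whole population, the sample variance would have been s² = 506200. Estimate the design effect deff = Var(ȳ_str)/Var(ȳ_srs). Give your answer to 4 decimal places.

0.6073

Var(ȳ_str) = Σ Wₕ²(1−fₕ)sₕ²/nₕ with Wₕ = Nₕ/19818:
  C: (4120/19818)²·(1−313/4120)·795200/313 = 101.45944
  D: (15698/19818)²·(1−1892/15698)·76950/1892 = 22.442955
  → Var(ȳ_str) = 123.9024.
Var(ȳ_srs) = (1 − 2205/19818)·506200/2205 = 204.02672.
deff = 123.9024 / 204.02672 = 0.6073.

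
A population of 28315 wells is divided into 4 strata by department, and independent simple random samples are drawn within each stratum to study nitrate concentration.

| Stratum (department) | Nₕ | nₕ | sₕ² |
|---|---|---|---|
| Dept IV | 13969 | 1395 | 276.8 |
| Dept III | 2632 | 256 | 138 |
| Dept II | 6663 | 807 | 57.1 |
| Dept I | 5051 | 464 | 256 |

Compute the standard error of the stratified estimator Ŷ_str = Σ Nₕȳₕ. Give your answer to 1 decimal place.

7332.6

Var(Ŷ_str) = Σₕ Nₕ²(1 − fₕ)sₕ²/nₕ.
Dept IV: 13969²·(1 − 1395/13969)·276.8/1395 = 3.4852236 × 10^7.
Dept III: 2632²·(1 − 256/2632)·138/256 = 3.3710985 × 10^6.
Dept II: 6663²·(1 − 807/6663)·57.1/807 = 2.7607905 × 10^6.
Dept I: 5051²·(1 − 464/5051)·256/464 = 1.2782862 × 10^7.
Sum = 5.3766987 × 10^7.
SE = √(5.3766987 × 10^7) = 7332.6.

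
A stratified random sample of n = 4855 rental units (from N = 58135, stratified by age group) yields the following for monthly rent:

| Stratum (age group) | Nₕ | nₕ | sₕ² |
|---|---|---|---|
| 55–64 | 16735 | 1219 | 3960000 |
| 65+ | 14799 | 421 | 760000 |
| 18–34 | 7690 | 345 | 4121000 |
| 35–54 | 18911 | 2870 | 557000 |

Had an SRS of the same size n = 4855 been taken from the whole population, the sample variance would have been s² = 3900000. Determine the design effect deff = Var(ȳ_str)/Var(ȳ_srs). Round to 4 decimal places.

Var(ȳ_str) = Σ Wₕ²(1−fₕ)sₕ²/nₕ with Wₕ = Nₕ/58135:
  55–64: (16735/58135)²·(1−1219/16735)·3960000/1219 = 249.5868
  65+: (14799/58135)²·(1−421/14799)·760000/421 = 113.65459
  18–34: (7690/58135)²·(1−345/7690)·4121000/345 = 199.63023
  35–54: (18911/58135)²·(1−2870/18911)·557000/2870 = 17.419829
  → Var(ȳ_str) = 580.29145.
Var(ȳ_srs) = (1 − 4855/58135)·3900000/4855 = 736.21034.
deff = 580.29145 / 736.21034 = 0.7882.

0.7882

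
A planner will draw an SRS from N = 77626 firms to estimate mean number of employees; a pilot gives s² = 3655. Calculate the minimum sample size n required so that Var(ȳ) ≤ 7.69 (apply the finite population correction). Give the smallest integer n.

473

Without fpc, n₀ = s²/D = 3655/7.69 = 475.2926.
With fpc, (1 − n/N)·s²/n ≤ D requires n ≥ n₀/(1 + n₀/N) = 475.2926/(1 + 475.2926/77626) = 472.4002.
Rounding up, n = 473.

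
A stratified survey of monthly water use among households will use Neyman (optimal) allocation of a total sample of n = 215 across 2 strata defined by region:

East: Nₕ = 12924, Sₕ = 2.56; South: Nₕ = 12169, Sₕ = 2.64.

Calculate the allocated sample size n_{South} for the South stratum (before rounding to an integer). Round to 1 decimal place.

105.9

Neyman allocation: nₕ = n·NₕSₕ / Σⱼ NⱼSⱼ.
Σ NⱼSⱼ = 12924·2.56 + 12169·2.64 = 65211.6.
n_{South} = 215·12169·2.64 / 65211.6 = 105.9.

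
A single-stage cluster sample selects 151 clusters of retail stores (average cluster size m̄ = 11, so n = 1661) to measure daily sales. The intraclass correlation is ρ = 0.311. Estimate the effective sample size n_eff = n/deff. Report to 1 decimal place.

deff = 1 + (11 − 1)·0.311 = 1 + 3.11 = 4.11.
n_eff = 1661 / 4.11 = 404.1.

404.1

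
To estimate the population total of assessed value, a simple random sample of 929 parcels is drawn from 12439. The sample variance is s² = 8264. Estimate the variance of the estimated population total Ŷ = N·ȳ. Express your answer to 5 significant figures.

Var(Ŷ) = N²·Var(ȳ) = N²·(1 − n/N)·s²/n.
f = 929/12439 = 0.07468446; Var(ȳ) = 0.92531554·8264/929 = 8.2312246.
Var(Ŷ) = 12439² · 8.2312246 = 1.2736069 × 10^9.

1.2736 × 10^9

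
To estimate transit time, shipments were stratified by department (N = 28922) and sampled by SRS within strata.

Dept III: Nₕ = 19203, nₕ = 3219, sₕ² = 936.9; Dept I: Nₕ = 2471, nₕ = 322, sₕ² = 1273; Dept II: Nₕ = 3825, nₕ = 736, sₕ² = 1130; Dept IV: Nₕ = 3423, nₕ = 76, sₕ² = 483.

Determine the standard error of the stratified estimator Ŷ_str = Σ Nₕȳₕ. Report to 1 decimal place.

Var(Ŷ_str) = Σₕ Nₕ²(1 − fₕ)sₕ²/nₕ.
Dept III: 19203²·(1 − 3219/19203)·936.9/3219 = 8.9336064 × 10^7.
Dept I: 2471²·(1 − 322/2471)·1273/322 = 2.0993347 × 10^7.
Dept II: 3825²·(1 − 736/3825)·1130/736 = 1.814053 × 10^7.
Dept IV: 3423²·(1 − 76/3423)·483/76 = 7.2810858 × 10^7.
Sum = 2.012808 × 10^8.
SE = √(2.012808 × 10^8) = 14187.3.

14187.3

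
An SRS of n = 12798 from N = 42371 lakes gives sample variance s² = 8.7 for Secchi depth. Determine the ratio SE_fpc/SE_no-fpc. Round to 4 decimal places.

f = n/N = 12798/42371 = 0.30204621.
SE_no-fpc = √(s²/n) = 0.026072854; SE_fpc = √((1−f)s²/n) = 0.021782208.
Ratio = √(1−f) = 0.83543629.

0.8354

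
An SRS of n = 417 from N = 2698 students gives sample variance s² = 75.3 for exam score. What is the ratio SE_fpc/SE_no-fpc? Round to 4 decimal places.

f = n/N = 417/2698 = 0.15455893.
SE_no-fpc = √(s²/n) = 0.42494181; SE_fpc = √((1−f)s²/n) = 0.39072494.
Ratio = √(1−f) = 0.91947869.

0.9195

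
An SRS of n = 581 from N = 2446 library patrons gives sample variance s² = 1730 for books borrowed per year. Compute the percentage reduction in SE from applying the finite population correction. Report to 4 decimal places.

12.6805

f = n/N = 581/2446 = 0.23753066.
SE_no-fpc = √(s²/n) = 1.7255796; SE_fpc = √((1−f)s²/n) = 1.5067673.
Ratio = √(1−f) = 0.87319490. Reduction = 100·(1 − 0.87319490) = 12.6805%.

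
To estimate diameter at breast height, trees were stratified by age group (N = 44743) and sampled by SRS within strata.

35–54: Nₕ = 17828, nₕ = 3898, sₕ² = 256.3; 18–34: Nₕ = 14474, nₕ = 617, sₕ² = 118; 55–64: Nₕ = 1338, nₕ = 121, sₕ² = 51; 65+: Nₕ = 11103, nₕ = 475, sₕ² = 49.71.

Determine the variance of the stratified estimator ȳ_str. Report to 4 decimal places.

0.0338

Var(ȳ_str) = Σₕ Wₕ²(1 − fₕ)sₕ²/nₕ with Wₕ = Nₕ/N, N = 44743.
35–54: Wₕ = 0.39845339; term = 0.39845339²·(1 − 0.21864483)·256.3/3898 = 0.0081566216.
18–34: Wₕ = 0.32349194; term = 0.32349194²·(1 − 0.04262816)·118/617 = 0.019160394.
55–64: Wₕ = 0.02990412; term = 0.02990412²·(1 − 0.09043348)·51/121 = 3.4283196 × 10^-4.
65+: Wₕ = 0.24815055; term = 0.24815055²·(1 − 0.04278123)·49.71/475 = 0.0061686743.
Sum = 0.033828522.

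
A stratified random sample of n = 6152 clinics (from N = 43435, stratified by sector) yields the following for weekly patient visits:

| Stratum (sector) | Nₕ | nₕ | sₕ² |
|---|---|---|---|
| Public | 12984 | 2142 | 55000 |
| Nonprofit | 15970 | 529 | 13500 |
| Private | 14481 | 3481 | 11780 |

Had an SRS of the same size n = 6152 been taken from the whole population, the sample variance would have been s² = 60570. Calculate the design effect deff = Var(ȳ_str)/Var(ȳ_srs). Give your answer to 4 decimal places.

Var(ȳ_str) = Σ Wₕ²(1−fₕ)sₕ²/nₕ with Wₕ = Nₕ/43435:
  Public: (12984/43435)²·(1−2142/12984)·55000/2142 = 1.9159381
  Nonprofit: (15970/43435)²·(1−529/15970)·13500/529 = 3.335637
  Private: (14481/43435)²·(1−3481/14481)·11780/3481 = 0.28572803
  → Var(ȳ_str) = 5.5373031.
Var(ȳ_srs) = (1 − 6152/43435)·60570/6152 = 8.4510811.
deff = 5.5373031 / 8.4510811 = 0.6552.

0.6552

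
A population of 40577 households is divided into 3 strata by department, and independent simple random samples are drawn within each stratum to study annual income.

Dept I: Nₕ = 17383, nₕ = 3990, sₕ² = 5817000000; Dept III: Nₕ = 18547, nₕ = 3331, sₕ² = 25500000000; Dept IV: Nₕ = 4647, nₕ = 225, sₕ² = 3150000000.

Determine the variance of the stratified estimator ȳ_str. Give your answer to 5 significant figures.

1.6930 × 10^6

Var(ȳ_str) = Σₕ Wₕ²(1 − fₕ)sₕ²/nₕ with Wₕ = Nₕ/N, N = 40577.
Dept I: Wₕ = 0.42839540; term = 0.42839540²·(1 − 0.22953460)·5817000000/3990 = 206143.14.
Dept III: Wₕ = 0.45708160; term = 0.45708160²·(1 − 0.17959778)·25500000000/3331 = 1.312139 × 10^6.
Dept IV: Wₕ = 0.11452301; term = 0.11452301²·(1 − 0.04841833)·3150000000/225 = 174726.82.
Sum = 1.693009 × 10^6.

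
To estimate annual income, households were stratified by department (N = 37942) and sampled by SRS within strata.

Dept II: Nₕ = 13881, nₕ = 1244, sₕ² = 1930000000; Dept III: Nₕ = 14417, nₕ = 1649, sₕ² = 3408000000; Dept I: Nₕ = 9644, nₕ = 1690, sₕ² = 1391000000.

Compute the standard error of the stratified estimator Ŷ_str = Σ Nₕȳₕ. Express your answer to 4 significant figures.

Var(Ŷ_str) = Σₕ Nₕ²(1 − fₕ)sₕ²/nₕ.
Dept II: 13881²·(1 − 1244/13881)·1930000000/1244 = 2.7214582 × 10^14.
Dept III: 14417²·(1 − 1649/14417)·3408000000/1649 = 3.804317 × 10^14.
Dept I: 9644²·(1 − 1690/9644)·1391000000/1690 = 6.3136894 × 10^13.
Sum = 7.1571441 × 10^14.
SE = √(7.1571441 × 10^14) = 2.675 × 10^7.

2.675 × 10^7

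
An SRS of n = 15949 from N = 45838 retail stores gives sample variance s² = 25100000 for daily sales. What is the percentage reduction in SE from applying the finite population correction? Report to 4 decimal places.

f = n/N = 15949/45838 = 0.34794275.
SE_no-fpc = √(s²/n) = 39.670724; SE_fpc = √((1−f)s²/n) = 32.034134.
Ratio = √(1−f) = 0.80750062. Reduction = 100·(1 − 0.80750062) = 19.2499%.

19.2499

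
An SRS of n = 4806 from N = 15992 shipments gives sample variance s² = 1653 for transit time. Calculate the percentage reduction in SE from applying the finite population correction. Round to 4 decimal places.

f = n/N = 4806/15992 = 0.30052526.
SE_no-fpc = √(s²/n) = 0.5864683; SE_fpc = √((1−f)s²/n) = 0.49049046.
Ratio = √(1−f) = 0.83634606. Reduction = 100·(1 − 0.83634606) = 16.3654%.

16.3654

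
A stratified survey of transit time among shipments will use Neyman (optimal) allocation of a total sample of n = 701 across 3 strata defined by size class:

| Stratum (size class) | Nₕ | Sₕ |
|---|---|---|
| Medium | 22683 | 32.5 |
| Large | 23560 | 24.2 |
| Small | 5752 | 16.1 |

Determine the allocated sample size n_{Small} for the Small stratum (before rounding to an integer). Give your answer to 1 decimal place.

Neyman allocation: nₕ = n·NₕSₕ / Σⱼ NⱼSⱼ.
Σ NⱼSⱼ = 22683·32.5 + 23560·24.2 + 5752·16.1 = 1.3999567 × 10^6.
n_{Small} = 701·5752·16.1 / (1.3999567 × 10^6) = 46.4.

46.4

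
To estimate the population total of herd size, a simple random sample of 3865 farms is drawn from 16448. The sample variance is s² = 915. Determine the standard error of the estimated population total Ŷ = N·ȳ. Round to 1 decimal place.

Var(Ŷ) = N²·Var(ȳ) = N²·(1 − n/N)·s²/n.
f = 3865/16448 = 0.23498298; Var(ȳ) = 0.76501702·915/3865 = 0.18111011.
Var(Ŷ) = 16448² · 0.18111011 = 4.8996932 × 10^7.
SE(Ŷ) = √(4.8996932 × 10^7) = 6999.8.

6999.8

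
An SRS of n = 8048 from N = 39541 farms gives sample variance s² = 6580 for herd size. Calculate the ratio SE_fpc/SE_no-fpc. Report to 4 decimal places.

0.8924

f = n/N = 8048/39541 = 0.20353557.
SE_no-fpc = √(s²/n) = 0.90420929; SE_fpc = √((1−f)s²/n) = 0.80696027.
Ratio = √(1−f) = 0.89244856.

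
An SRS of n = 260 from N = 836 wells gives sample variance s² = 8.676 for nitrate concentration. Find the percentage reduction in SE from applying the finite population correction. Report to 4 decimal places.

f = n/N = 260/836 = 0.31100478.
SE_no-fpc = √(s²/n) = 0.18267247; SE_fpc = √((1−f)s²/n) = 0.15162863.
Ratio = √(1−f) = 0.83005736. Reduction = 100·(1 − 0.83005736) = 16.9943%.

16.9943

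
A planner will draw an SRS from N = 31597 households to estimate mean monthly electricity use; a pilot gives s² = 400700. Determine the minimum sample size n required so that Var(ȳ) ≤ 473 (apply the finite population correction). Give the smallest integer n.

826

Without fpc, n₀ = s²/D = 400700/473 = 847.1459.
With fpc, (1 − n/N)·s²/n ≤ D requires n ≥ n₀/(1 + n₀/N) = 847.1459/(1 + 847.1459/31597) = 825.0262.
Rounding up, n = 826.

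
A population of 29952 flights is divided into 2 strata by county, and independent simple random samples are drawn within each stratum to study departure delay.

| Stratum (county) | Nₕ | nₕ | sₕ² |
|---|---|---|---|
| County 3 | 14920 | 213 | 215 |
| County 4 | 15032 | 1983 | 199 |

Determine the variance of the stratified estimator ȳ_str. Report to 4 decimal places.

0.2688

Var(ȳ_str) = Σₕ Wₕ²(1 − fₕ)sₕ²/nₕ with Wₕ = Nₕ/N, N = 29952.
County 3: Wₕ = 0.49813034; term = 0.49813034²·(1 − 0.01427614)·215/213 = 0.24688808.
County 4: Wₕ = 0.50186966; term = 0.50186966²·(1 − 0.13191857)·199/1983 = 0.021941823.
Sum = 0.2688299.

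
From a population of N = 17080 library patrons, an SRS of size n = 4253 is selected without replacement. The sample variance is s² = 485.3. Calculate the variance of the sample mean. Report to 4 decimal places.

0.0857

Under SRS without replacement, Var(ȳ) = (1 − f)·s²/n with f = n/N = 4253/17080 = 0.24900468.
Var(ȳ) = (1 − 0.24900468)·485.3/4253 = 0.75099532·0.11410769 = 0.08569434.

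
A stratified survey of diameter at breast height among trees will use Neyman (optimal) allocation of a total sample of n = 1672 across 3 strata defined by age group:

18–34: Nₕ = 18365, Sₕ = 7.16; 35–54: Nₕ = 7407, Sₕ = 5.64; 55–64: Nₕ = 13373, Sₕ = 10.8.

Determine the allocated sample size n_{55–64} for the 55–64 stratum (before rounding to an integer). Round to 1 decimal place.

Neyman allocation: nₕ = n·NₕSₕ / Σⱼ NⱼSⱼ.
Σ NⱼSⱼ = 18365·7.16 + 7407·5.64 + 13373·10.8 = 317697.28.
n_{55–64} = 1672·13373·10.8 / 317697.28 = 760.1.

760.1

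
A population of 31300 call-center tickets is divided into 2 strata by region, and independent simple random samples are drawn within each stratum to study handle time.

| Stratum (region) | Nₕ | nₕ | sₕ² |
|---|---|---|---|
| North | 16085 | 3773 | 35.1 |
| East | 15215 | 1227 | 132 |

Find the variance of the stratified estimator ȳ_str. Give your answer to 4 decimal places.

0.0253

Var(ȳ_str) = Σₕ Wₕ²(1 − fₕ)sₕ²/nₕ with Wₕ = Nₕ/N, N = 31300.
North: Wₕ = 0.51389776; term = 0.51389776²·(1 − 0.23456637)·35.1/3773 = 0.0018805345.
East: Wₕ = 0.48610224; term = 0.48610224²·(1 − 0.08064410)·132/1227 = 0.023370515.
Sum = 0.02525105.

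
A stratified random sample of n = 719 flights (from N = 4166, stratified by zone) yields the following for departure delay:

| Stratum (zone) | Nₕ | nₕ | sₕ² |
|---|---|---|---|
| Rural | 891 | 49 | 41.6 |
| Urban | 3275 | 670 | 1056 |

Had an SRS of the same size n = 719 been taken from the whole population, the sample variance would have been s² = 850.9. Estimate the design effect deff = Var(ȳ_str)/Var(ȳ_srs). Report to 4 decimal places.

Var(ȳ_str) = Σ Wₕ²(1−fₕ)sₕ²/nₕ with Wₕ = Nₕ/4166:
  Rural: (891/4166)²·(1−49/891)·41.6/49 = 0.036698517
  Urban: (3275/4166)²·(1−670/3275)·1056/670 = 0.77476433
  → Var(ȳ_str) = 0.81146285.
Var(ȳ_srs) = (1 − 719/4166)·850.9/719 = 0.97920056.
deff = 0.81146285 / 0.97920056 = 0.8287.

0.8287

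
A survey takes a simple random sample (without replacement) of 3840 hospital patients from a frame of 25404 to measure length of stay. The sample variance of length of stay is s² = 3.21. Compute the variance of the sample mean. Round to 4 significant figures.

Under SRS without replacement, Var(ȳ) = (1 − f)·s²/n with f = n/N = 3840/25404 = 0.15115730.
Var(ȳ) = (1 − 0.15115730)·3.21/3840 = 0.84884270·8.359375 × 10^-4 = 7.0957945 × 10^-4.

7.096 × 10^-4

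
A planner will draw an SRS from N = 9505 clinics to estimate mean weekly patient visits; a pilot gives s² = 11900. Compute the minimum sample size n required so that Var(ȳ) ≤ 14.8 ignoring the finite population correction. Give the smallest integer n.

805

Without fpc, n₀ = s²/D = 11900/14.8 = 804.0541.
Rounding up, n = 805.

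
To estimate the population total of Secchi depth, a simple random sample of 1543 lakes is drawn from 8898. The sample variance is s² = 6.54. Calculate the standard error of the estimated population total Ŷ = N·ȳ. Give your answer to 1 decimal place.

Var(Ŷ) = N²·Var(ȳ) = N²·(1 − n/N)·s²/n.
f = 1543/8898 = 0.17340976; Var(ȳ) = 0.82659024·6.54/1543 = 0.0035034998.
Var(Ŷ) = 8898² · 0.0035034998 = 277387.51.
SE(Ŷ) = √(277387.51) = 526.7.

526.7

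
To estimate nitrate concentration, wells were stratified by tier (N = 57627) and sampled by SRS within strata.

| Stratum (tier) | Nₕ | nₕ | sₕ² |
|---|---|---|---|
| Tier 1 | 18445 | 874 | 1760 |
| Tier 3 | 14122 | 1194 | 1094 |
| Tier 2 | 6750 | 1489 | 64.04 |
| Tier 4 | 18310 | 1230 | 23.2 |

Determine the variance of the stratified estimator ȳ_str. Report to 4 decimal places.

Var(ȳ_str) = Σₕ Wₕ²(1 − fₕ)sₕ²/nₕ with Wₕ = Nₕ/N, N = 57627.
Tier 1: Wₕ = 0.32007566; term = 0.32007566²·(1 − 0.04738411)·1760/874 = 0.19652796.
Tier 3: Wₕ = 0.24505874; term = 0.24505874²·(1 − 0.08454893)·1094/1194 = 0.050371922.
Tier 2: Wₕ = 0.11713259; term = 0.11713259²·(1 − 0.22059259)·64.04/1489 = 4.5991405 × 10^-4.
Tier 4: Wₕ = 0.31773301; term = 0.31773301²·(1 − 0.06717641)·23.2/1230 = 0.0017762621.
Sum = 0.24913606.

0.2491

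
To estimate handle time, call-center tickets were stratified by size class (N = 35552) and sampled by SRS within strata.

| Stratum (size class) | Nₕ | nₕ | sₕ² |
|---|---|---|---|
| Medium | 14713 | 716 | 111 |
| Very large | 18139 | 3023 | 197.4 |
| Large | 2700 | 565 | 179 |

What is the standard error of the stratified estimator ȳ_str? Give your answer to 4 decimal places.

0.2022

Var(ȳ_str) = Σₕ Wₕ²(1 − fₕ)sₕ²/nₕ with Wₕ = Nₕ/N, N = 35552.
Medium: Wₕ = 0.41384451; term = 0.41384451²·(1 − 0.04866445)·111/716 = 0.025259112.
Very large: Wₕ = 0.51021040; term = 0.51021040²·(1 − 0.16665748)·197.4/3023 = 0.014165475.
Large: Wₕ = 0.07594509; term = 0.07594509²·(1 − 0.20925926)·179/565 = 0.0014449012.
Sum = 0.040869488.
SE = √(0.040869488) = 0.2022.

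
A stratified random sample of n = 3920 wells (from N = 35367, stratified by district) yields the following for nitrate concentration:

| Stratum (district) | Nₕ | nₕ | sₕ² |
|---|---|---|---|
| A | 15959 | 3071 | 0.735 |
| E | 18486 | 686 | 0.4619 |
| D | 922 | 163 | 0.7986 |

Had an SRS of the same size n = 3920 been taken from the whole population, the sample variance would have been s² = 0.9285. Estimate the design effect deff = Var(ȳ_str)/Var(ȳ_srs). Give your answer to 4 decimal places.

Var(ȳ_str) = Σ Wₕ²(1−fₕ)sₕ²/nₕ with Wₕ = Nₕ/35367:
  A: (15959/35367)²·(1−3071/15959)·0.735/3071 = 3.9355214 × 10^-5
  E: (18486/35367)²·(1−686/18486)·0.4619/686 = 1.7712928 × 10^-4
  D: (922/35367)²·(1−163/922)·0.7986/163 = 2.7410563 × 10^-6
  → Var(ȳ_str) = 2.1922555 × 10^-4.
Var(ȳ_srs) = (1 − 3920/35367)·0.9285/3920 = 2.1060896 × 10^-4.
deff = (2.1922555 × 10^-4) / (2.1060896 × 10^-4) = 1.0409.

1.0409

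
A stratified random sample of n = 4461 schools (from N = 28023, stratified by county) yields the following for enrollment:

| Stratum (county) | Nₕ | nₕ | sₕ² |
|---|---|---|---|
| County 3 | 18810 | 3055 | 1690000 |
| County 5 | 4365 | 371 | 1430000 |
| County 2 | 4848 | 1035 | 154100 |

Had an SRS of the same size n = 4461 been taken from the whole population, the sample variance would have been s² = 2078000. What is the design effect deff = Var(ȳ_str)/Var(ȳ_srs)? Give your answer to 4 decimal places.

0.7604

Var(ȳ_str) = Σ Wₕ²(1−fₕ)sₕ²/nₕ with Wₕ = Nₕ/28023:
  County 3: (18810/28023)²·(1−3055/18810)·1690000/3055 = 208.76296
  County 5: (4365/28023)²·(1−371/4365)·1430000/371 = 85.570719
  County 2: (4848/28023)²·(1−1035/4848)·154100/1035 = 3.5047936
  → Var(ȳ_str) = 297.83847.
Var(ȳ_srs) = (1 − 4461/28023)·2078000/4461 = 391.66147.
deff = 297.83847 / 391.66147 = 0.7604.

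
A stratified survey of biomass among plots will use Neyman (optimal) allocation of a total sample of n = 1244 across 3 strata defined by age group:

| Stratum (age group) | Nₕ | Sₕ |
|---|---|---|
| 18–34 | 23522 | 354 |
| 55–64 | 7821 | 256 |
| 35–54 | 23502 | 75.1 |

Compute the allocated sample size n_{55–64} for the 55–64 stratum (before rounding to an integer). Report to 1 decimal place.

Neyman allocation: nₕ = n·NₕSₕ / Σⱼ NⱼSⱼ.
Σ NⱼSⱼ = 23522·354 + 7821·256 + 23502·75.1 = 1.2093964 × 10^7.
n_{55–64} = 1244·7821·256 / (1.2093964 × 10^7) = 205.9.

205.9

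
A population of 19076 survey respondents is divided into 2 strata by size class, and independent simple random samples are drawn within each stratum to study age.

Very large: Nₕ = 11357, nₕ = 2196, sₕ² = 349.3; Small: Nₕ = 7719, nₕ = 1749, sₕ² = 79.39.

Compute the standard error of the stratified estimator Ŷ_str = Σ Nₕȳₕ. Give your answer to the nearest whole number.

4317

Var(Ŷ_str) = Σₕ Nₕ²(1 − fₕ)sₕ²/nₕ.
Very large: 11357²·(1 − 2196/11357)·349.3/2196 = 1.6549038 × 10^7.
Small: 7719²·(1 − 1749/7719)·79.39/1749 = 2.0917576 × 10^6.
Sum = 1.8640796 × 10^7.
SE = √(1.8640796 × 10^7) = 4317.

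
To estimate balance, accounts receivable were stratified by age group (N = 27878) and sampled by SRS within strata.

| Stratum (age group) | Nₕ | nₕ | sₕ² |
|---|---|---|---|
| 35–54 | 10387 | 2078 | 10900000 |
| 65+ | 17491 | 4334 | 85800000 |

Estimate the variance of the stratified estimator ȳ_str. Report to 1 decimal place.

Var(ȳ_str) = Σₕ Wₕ²(1 − fₕ)sₕ²/nₕ with Wₕ = Nₕ/N, N = 27878.
35–54: Wₕ = 0.37258770; term = 0.37258770²·(1 − 0.20005776)·10900000/2078 = 582.50092.
65+: Wₕ = 0.62741230; term = 0.62741230²·(1 − 0.24778457)·85800000/4334 = 5862.0115.
Sum = 6444.5124.

6444.5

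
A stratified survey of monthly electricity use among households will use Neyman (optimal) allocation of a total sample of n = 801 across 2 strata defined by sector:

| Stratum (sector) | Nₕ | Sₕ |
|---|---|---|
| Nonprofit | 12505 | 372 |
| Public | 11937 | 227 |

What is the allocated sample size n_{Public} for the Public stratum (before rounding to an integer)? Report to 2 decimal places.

294.84

Neyman allocation: nₕ = n·NₕSₕ / Σⱼ NⱼSⱼ.
Σ NⱼSⱼ = 12505·372 + 11937·227 = 7.361559 × 10^6.
n_{Public} = 801·11937·227 / (7.361559 × 10^6) = 294.84.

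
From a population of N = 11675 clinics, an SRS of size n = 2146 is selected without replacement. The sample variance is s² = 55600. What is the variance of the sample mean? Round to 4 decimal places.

21.1464

Under SRS without replacement, Var(ȳ) = (1 − f)·s²/n with f = n/N = 2146/11675 = 0.18381156.
Var(ȳ) = (1 − 0.18381156)·55600/2146 = 0.81618844·25.908667 = 21.146355.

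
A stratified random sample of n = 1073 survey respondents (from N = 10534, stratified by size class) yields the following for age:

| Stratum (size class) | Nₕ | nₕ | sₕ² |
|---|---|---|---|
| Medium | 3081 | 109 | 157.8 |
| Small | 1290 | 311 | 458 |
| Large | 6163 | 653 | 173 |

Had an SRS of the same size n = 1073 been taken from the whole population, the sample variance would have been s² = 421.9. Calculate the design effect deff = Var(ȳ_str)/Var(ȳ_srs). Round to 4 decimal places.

Var(ȳ_str) = Σ Wₕ²(1−fₕ)sₕ²/nₕ with Wₕ = Nₕ/10534:
  Medium: (3081/10534)²·(1−109/3081)·157.8/109 = 0.11946326
  Small: (1290/10534)²·(1−311/1290)·458/311 = 0.01676065
  Large: (6163/10534)²·(1−653/6163)·173/653 = 0.081075579
  → Var(ȳ_str) = 0.21729949.
Var(ȳ_srs) = (1 − 1073/10534)·421.9/1073 = 0.35314538.
deff = 0.21729949 / 0.35314538 = 0.6153.

0.6153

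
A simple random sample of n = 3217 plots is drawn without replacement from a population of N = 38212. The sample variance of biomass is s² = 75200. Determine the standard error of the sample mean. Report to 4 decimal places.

Under SRS without replacement, Var(ȳ) = (1 − f)·s²/n with f = n/N = 3217/38212 = 0.08418821.
Var(ȳ) = (1 − 0.08418821)·75200/3217 = 0.91581179·23.375816 = 21.407848.
SE(ȳ) = √(21.407848) = 4.6269.

4.6269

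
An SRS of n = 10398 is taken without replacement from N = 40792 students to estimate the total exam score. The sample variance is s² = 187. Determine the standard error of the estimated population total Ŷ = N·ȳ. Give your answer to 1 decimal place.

Var(Ŷ) = N²·Var(ȳ) = N²·(1 − n/N)·s²/n.
f = 10398/40792 = 0.25490292; Var(ȳ) = 0.74509708·187/10398 = 0.013399996.
Var(Ŷ) = 40792² · 0.013399996 = 2.2297423 × 10^7.
SE(Ŷ) = √(2.2297423 × 10^7) = 4722.0.

4722.0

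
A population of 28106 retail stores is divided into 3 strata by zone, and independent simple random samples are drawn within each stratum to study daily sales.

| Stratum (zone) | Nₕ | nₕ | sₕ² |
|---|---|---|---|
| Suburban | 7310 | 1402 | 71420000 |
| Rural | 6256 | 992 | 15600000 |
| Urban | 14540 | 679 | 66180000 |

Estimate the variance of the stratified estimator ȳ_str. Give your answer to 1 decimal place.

28307.3

Var(ȳ_str) = Σₕ Wₕ²(1 − fₕ)sₕ²/nₕ with Wₕ = Nₕ/N, N = 28106.
Suburban: Wₕ = 0.26008681; term = 0.26008681²·(1 − 0.19179207)·71420000/1402 = 2785.0411.
Rural: Wₕ = 0.22258592; term = 0.22258592²·(1 − 0.15856777)·15600000/992 = 655.58267.
Urban: Wₕ = 0.51732726; term = 0.51732726²·(1 − 0.04669876)·66180000/679 = 24866.684.
Sum = 28307.308.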